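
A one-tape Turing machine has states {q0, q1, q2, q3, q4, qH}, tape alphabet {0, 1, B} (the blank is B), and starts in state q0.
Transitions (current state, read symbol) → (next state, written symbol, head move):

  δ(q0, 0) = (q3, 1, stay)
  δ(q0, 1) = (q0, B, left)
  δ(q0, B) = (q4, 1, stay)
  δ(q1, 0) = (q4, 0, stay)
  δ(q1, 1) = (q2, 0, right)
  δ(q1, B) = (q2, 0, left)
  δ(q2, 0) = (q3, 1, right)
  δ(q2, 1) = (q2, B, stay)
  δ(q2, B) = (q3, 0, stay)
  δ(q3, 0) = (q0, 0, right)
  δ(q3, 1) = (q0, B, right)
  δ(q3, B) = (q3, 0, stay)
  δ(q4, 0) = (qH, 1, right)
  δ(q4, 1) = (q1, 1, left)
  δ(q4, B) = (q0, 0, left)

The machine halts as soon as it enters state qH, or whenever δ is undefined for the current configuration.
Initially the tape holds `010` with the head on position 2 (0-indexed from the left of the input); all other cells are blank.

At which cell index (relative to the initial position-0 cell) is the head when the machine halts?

state=q0 head=2 tape=01[0]B   (q0,0)→(q3,1,stay)
state=q3 head=2 tape=01[1]B   (q3,1)→(q0,B,right)
state=q0 head=3 tape=01B[B]   (q0,B)→(q4,1,stay)
state=q4 head=3 tape=01B[1]   (q4,1)→(q1,1,left)
state=q1 head=2 tape=01[B]1   (q1,B)→(q2,0,left)
state=q2 head=1 tape=0[1]01   (q2,1)→(q2,B,stay)
state=q2 head=1 tape=0[B]01   (q2,B)→(q3,0,stay)
state=q3 head=1 tape=0[0]01   (q3,0)→(q0,0,right)
state=q0 head=2 tape=00[0]1   (q0,0)→(q3,1,stay)
state=q3 head=2 tape=00[1]1   (q3,1)→(q0,B,right)
state=q0 head=3 tape=00B[1]   (q0,1)→(q0,B,left)
state=q0 head=2 tape=00[B]B   (q0,B)→(q4,1,stay)
state=q4 head=2 tape=00[1]B   (q4,1)→(q1,1,left)
state=q1 head=1 tape=0[0]1B   (q1,0)→(q4,0,stay)
state=q4 head=1 tape=0[0]1B   (q4,0)→(qH,1,right)
state=qH head=2 tape=01[1]B
At halt the head is at cell 2.

2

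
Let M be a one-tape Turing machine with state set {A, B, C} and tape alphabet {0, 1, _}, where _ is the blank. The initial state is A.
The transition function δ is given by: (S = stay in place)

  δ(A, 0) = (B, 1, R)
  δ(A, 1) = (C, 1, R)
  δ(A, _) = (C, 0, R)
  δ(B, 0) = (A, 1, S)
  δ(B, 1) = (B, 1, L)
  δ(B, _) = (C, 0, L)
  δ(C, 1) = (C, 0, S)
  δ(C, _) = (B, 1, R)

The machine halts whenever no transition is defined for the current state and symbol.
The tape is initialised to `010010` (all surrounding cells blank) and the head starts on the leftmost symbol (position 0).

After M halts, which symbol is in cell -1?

1

A | __[0]10010   read 0 → write 1, move R, go to B
B | __1[1]0010   read 1 → write 1, move L, go to B
B | __[1]10010   read 1 → write 1, move L, go to B
B | _[_]110010   read _ → write 0, move L, go to C
C | [_]0110010   read _ → write 1, move R, go to B
B | 1[0]110010   read 0 → write 1, move S, go to A
A | 1[1]110010   read 1 → write 1, move R, go to C
C | 11[1]10010   read 1 → write 0, move S, go to C
C | 11[0]10010
Cell -1 holds 1 when M halts.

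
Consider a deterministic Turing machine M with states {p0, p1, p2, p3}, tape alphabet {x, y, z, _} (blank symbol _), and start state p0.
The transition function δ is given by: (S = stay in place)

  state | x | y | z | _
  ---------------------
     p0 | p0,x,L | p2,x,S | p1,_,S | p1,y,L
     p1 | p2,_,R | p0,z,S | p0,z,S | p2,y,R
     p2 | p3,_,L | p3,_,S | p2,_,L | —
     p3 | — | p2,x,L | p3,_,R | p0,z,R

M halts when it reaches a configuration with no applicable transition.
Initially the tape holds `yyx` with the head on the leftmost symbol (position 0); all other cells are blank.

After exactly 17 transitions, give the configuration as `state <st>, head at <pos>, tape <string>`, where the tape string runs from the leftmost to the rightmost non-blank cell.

state p3, head at 1, tape y_y

state=p0 head=0 tape=_[y]yx   (p0,y)→(p2,x,S)
state=p2 head=0 tape=_[x]yx   (p2,x)→(p3,_,L)
state=p3 head=-1 tape=[_]_yx   (p3,_)→(p0,z,R)
state=p0 head=0 tape=z[_]yx   (p0,_)→(p1,y,L)
state=p1 head=-1 tape=[z]yyx   (p1,z)→(p0,z,S)
state=p0 head=-1 tape=[z]yyx   (p0,z)→(p1,_,S)
state=p1 head=-1 tape=[_]yyx   (p1,_)→(p2,y,R)
state=p2 head=0 tape=y[y]yx   (p2,y)→(p3,_,S)
state=p3 head=0 tape=y[_]yx   (p3,_)→(p0,z,R)
state=p0 head=1 tape=yz[y]x   (p0,y)→(p2,x,S)
state=p2 head=1 tape=yz[x]x   (p2,x)→(p3,_,L)
state=p3 head=0 tape=y[z]_x   (p3,z)→(p3,_,R)
state=p3 head=1 tape=y_[_]x   (p3,_)→(p0,z,R)
state=p0 head=2 tape=y_z[x]   (p0,x)→(p0,x,L)
state=p0 head=1 tape=y_[z]x   (p0,z)→(p1,_,S)
state=p1 head=1 tape=y_[_]x   (p1,_)→(p2,y,R)
state=p2 head=2 tape=y_y[x]   (p2,x)→(p3,_,L)
state=p3 head=1 tape=y_[y]_
After 17 steps: state p3, head at 1, tape y_y.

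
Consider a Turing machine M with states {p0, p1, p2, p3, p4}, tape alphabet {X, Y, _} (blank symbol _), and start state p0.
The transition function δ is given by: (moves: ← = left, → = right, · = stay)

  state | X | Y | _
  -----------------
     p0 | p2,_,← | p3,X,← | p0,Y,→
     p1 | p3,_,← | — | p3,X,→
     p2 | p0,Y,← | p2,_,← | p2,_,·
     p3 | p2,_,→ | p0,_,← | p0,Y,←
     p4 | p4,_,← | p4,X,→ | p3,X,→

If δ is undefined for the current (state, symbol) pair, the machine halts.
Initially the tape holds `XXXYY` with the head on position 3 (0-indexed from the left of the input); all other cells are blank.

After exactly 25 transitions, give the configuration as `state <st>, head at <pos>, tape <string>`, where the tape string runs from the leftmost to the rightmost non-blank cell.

state p2, head at -3, tape XY

state=p0 head=3 tape=___XXX[Y]Y   (p0,Y)→(p3,X,←)
state=p3 head=2 tape=___XX[X]XY   (p3,X)→(p2,_,→)
state=p2 head=3 tape=___XX_[X]Y   (p2,X)→(p0,Y,←)
state=p0 head=2 tape=___XX[_]YY   (p0,_)→(p0,Y,→)
state=p0 head=3 tape=___XXY[Y]Y   (p0,Y)→(p3,X,←)
state=p3 head=2 tape=___XX[Y]XY   (p3,Y)→(p0,_,←)
state=p0 head=1 tape=___X[X]_XY   (p0,X)→(p2,_,←)
state=p2 head=0 tape=___[X]__XY   (p2,X)→(p0,Y,←)
state=p0 head=-1 tape=__[_]Y__XY   (p0,_)→(p0,Y,→)
state=p0 head=0 tape=__Y[Y]__XY   (p0,Y)→(p3,X,←)
state=p3 head=-1 tape=__[Y]X__XY   (p3,Y)→(p0,_,←)
state=p0 head=-2 tape=_[_]_X__XY   (p0,_)→(p0,Y,→)
state=p0 head=-1 tape=_Y[_]X__XY   (p0,_)→(p0,Y,→)
state=p0 head=0 tape=_YY[X]__XY   (p0,X)→(p2,_,←)
state=p2 head=-1 tape=_Y[Y]___XY   (p2,Y)→(p2,_,←)
state=p2 head=-2 tape=_[Y]____XY   (p2,Y)→(p2,_,←)
state=p2 head=-3 tape=[_]_____XY   (p2,_)→(p2,_,·)
state=p2 head=-3 tape=[_]_____XY   (p2,_)→(p2,_,·)
state=p2 head=-3 tape=[_]_____XY   (p2,_)→(p2,_,·)
state=p2 head=-3 tape=[_]_____XY   (p2,_)→(p2,_,·)
state=p2 head=-3 tape=[_]_____XY   (p2,_)→(p2,_,·)
state=p2 head=-3 tape=[_]_____XY   (p2,_)→(p2,_,·)
state=p2 head=-3 tape=[_]_____XY   (p2,_)→(p2,_,·)
state=p2 head=-3 tape=[_]_____XY   (p2,_)→(p2,_,·)
state=p2 head=-3 tape=[_]_____XY   (p2,_)→(p2,_,·)
state=p2 head=-3 tape=[_]_____XY
After 25 steps: state p2, head at -3, tape XY.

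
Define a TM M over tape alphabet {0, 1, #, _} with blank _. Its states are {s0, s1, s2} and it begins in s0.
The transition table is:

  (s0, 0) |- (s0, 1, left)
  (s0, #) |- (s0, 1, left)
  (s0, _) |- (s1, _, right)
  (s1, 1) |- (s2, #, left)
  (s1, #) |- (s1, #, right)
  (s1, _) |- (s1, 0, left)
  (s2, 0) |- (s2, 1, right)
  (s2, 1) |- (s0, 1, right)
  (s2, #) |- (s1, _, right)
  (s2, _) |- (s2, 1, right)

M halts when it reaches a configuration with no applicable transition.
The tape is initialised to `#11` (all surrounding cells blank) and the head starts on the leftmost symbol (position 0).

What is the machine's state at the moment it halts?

state=s0 head=0 tape=_[#]11_   (s0,#)→(s0,1,left)
state=s0 head=-1 tape=[_]111_   (s0,_)→(s1,_,right)
state=s1 head=0 tape=_[1]11_   (s1,1)→(s2,#,left)
state=s2 head=-1 tape=[_]#11_   (s2,_)→(s2,1,right)
state=s2 head=0 tape=1[#]11_   (s2,#)→(s1,_,right)
state=s1 head=1 tape=1_[1]1_   (s1,1)→(s2,#,left)
state=s2 head=0 tape=1[_]#1_   (s2,_)→(s2,1,right)
state=s2 head=1 tape=11[#]1_   (s2,#)→(s1,_,right)
state=s1 head=2 tape=11_[1]_   (s1,1)→(s2,#,left)
state=s2 head=1 tape=11[_]#_   (s2,_)→(s2,1,right)
state=s2 head=2 tape=111[#]_   (s2,#)→(s1,_,right)
state=s1 head=3 tape=111_[_]   (s1,_)→(s1,0,left)
state=s1 head=2 tape=111[_]0   (s1,_)→(s1,0,left)
state=s1 head=1 tape=11[1]00   (s1,1)→(s2,#,left)
state=s2 head=0 tape=1[1]#00   (s2,1)→(s0,1,right)
state=s0 head=1 tape=11[#]00   (s0,#)→(s0,1,left)
state=s0 head=0 tape=1[1]100
No transition is defined for (s0, 1); M halts in state s0.

s0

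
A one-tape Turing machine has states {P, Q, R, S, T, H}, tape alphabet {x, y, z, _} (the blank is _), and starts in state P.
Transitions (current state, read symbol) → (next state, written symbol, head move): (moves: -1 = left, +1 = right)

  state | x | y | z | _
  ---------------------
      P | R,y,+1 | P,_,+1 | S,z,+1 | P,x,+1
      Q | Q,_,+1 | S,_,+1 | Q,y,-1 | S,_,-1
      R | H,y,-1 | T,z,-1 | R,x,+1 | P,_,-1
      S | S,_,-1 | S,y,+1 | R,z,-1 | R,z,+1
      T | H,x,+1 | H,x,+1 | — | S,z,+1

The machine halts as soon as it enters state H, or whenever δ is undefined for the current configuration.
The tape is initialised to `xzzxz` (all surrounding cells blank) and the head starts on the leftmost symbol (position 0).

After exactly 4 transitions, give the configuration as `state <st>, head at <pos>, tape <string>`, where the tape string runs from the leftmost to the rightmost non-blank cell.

state H, head at 2, tape yxxyz

P | [x]zzxz   read x → write y, move +1, go to R
R | y[z]zxz   read z → write x, move +1, go to R
R | yx[z]xz   read z → write x, move +1, go to R
R | yxx[x]z   read x → write y, move -1, go to H
H | yx[x]yz
After 4 steps: state H, head at 2, tape yxxyz.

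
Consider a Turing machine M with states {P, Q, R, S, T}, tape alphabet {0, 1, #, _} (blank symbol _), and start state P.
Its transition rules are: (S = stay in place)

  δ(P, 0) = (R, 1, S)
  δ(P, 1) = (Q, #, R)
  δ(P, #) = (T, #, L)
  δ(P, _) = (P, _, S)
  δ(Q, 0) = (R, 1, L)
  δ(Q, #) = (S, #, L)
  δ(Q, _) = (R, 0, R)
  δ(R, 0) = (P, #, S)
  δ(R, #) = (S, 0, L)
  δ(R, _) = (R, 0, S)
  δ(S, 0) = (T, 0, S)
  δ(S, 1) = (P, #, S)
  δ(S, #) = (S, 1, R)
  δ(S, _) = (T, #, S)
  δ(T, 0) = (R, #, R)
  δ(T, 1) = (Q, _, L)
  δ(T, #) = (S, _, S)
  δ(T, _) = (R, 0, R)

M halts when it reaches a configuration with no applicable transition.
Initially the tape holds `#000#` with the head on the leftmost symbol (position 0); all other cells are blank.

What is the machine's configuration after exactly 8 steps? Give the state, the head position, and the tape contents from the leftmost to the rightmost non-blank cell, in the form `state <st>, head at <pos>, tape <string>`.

state S, head at -1, tape #000#

state=P head=0 tape=_[#]000#   (P,#)→(T,#,L)
state=T head=-1 tape=[_]#000#   (T,_)→(R,0,R)
state=R head=0 tape=0[#]000#   (R,#)→(S,0,L)
state=S head=-1 tape=[0]0000#   (S,0)→(T,0,S)
state=T head=-1 tape=[0]0000#   (T,0)→(R,#,R)
state=R head=0 tape=#[0]000#   (R,0)→(P,#,S)
state=P head=0 tape=#[#]000#   (P,#)→(T,#,L)
state=T head=-1 tape=[#]#000#   (T,#)→(S,_,S)
state=S head=-1 tape=[_]#000#
After 8 steps: state S, head at -1, tape #000#.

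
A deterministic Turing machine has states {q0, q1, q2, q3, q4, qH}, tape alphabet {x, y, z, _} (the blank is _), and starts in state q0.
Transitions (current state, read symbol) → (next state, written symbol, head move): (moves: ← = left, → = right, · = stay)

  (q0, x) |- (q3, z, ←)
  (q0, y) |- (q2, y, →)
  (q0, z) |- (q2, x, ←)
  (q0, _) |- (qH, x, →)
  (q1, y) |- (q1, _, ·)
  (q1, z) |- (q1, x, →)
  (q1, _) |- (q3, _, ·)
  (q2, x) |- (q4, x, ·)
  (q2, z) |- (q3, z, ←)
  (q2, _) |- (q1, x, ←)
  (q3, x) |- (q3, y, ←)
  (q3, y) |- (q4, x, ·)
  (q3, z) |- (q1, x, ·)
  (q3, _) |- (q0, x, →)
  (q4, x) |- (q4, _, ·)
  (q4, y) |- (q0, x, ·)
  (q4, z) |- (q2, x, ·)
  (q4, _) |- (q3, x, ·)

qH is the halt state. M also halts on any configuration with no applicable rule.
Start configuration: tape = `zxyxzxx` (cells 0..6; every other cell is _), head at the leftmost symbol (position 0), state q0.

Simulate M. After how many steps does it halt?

16

q0 | ____[z]xyxzxx   read z → write x, move ←, go to q2
q2 | ___[_]xxyxzxx   read _ → write x, move ←, go to q1
q1 | __[_]xxxyxzxx   read _ → write _, move ·, go to q3
q3 | __[_]xxxyxzxx   read _ → write x, move →, go to q0
q0 | __x[x]xxyxzxx   read x → write z, move ←, go to q3
q3 | __[x]zxxyxzxx   read x → write y, move ←, go to q3
q3 | _[_]yzxxyxzxx   read _ → write x, move →, go to q0
q0 | _x[y]zxxyxzxx   read y → write y, move →, go to q2
q2 | _xy[z]xxyxzxx   read z → write z, move ←, go to q3
q3 | _x[y]zxxyxzxx   read y → write x, move ·, go to q4
q4 | _x[x]zxxyxzxx   read x → write _, move ·, go to q4
q4 | _x[_]zxxyxzxx   read _ → write x, move ·, go to q3
q3 | _x[x]zxxyxzxx   read x → write y, move ←, go to q3
q3 | _[x]yzxxyxzxx   read x → write y, move ←, go to q3
q3 | [_]yyzxxyxzxx   read _ → write x, move →, go to q0
q0 | x[y]yzxxyxzxx   read y → write y, move →, go to q2
q2 | xy[y]zxxyxzxx
M halts after 16 transitions.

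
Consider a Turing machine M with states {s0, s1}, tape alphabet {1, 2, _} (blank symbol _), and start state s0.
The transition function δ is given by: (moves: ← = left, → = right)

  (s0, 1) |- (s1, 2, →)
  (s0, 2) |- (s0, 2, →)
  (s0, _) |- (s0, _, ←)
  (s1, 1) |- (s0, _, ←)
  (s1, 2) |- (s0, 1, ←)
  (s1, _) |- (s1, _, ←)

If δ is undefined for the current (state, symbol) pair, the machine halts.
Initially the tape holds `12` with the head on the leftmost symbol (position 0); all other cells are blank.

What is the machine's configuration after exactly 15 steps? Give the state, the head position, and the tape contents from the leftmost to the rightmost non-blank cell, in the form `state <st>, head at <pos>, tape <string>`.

state s0, head at 1, tape 21

s0 | [1]2_   read 1 → write 2, move →, go to s1
s1 | 2[2]_   read 2 → write 1, move ←, go to s0
s0 | [2]1_   read 2 → write 2, move →, go to s0
s0 | 2[1]_   read 1 → write 2, move →, go to s1
s1 | 22[_]   read _ → write _, move ←, go to s1
s1 | 2[2]_   read 2 → write 1, move ←, go to s0
s0 | [2]1_   read 2 → write 2, move →, go to s0
s0 | 2[1]_   read 1 → write 2, move →, go to s1
s1 | 22[_]   read _ → write _, move ←, go to s1
s1 | 2[2]_   read 2 → write 1, move ←, go to s0
s0 | [2]1_   read 2 → write 2, move →, go to s0
s0 | 2[1]_   read 1 → write 2, move →, go to s1
s1 | 22[_]   read _ → write _, move ←, go to s1
s1 | 2[2]_   read 2 → write 1, move ←, go to s0
s0 | [2]1_   read 2 → write 2, move →, go to s0
s0 | 2[1]_
After 15 steps: state s0, head at 1, tape 21.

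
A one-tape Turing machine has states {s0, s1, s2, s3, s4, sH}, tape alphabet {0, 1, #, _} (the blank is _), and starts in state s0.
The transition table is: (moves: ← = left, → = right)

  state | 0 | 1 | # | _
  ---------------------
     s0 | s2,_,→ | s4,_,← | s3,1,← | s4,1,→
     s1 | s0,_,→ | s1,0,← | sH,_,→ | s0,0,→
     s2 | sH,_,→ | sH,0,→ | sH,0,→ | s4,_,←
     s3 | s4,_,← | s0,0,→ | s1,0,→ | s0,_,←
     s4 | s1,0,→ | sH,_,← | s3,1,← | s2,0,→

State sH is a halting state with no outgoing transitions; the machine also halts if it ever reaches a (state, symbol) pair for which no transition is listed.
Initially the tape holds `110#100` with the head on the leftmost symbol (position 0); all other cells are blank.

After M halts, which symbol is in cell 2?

s0 | _[1]10#100   read 1 → write _, move ←, go to s4
s4 | [_]_10#100   read _ → write 0, move →, go to s2
s2 | 0[_]10#100   read _ → write _, move ←, go to s4
s4 | [0]_10#100   read 0 → write 0, move →, go to s1
s1 | 0[_]10#100   read _ → write 0, move →, go to s0
s0 | 00[1]0#100   read 1 → write _, move ←, go to s4
s4 | 0[0]_0#100   read 0 → write 0, move →, go to s1
s1 | 00[_]0#100   read _ → write 0, move →, go to s0
s0 | 000[0]#100   read 0 → write _, move →, go to s2
s2 | 000_[#]100   read # → write 0, move →, go to sH
sH | 000_0[1]00
Cell 2 holds _ when M halts.

_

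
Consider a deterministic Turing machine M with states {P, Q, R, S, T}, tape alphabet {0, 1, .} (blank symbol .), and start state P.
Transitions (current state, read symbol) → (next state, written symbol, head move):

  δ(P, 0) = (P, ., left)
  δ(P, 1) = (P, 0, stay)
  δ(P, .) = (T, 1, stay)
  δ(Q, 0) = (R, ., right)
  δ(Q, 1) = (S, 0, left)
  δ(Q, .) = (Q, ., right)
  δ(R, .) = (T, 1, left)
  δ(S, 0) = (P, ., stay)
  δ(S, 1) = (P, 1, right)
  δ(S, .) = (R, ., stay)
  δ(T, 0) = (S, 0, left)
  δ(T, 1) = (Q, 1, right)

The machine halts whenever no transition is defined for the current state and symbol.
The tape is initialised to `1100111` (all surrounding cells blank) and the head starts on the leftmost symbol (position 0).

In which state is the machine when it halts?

R

P | ..[1]100111   read 1 → write 0, move stay, go to P
P | ..[0]100111   read 0 → write ., move left, go to P
P | .[.].100111   read . → write 1, move stay, go to T
T | .[1].100111   read 1 → write 1, move right, go to Q
Q | .1[.]100111   read . → write ., move right, go to Q
Q | .1.[1]00111   read 1 → write 0, move left, go to S
S | .1[.]000111   read . → write ., move stay, go to R
R | .1[.]000111   read . → write 1, move left, go to T
T | .[1]1000111   read 1 → write 1, move right, go to Q
Q | .1[1]000111   read 1 → write 0, move left, go to S
S | .[1]0000111   read 1 → write 1, move right, go to P
P | .1[0]000111   read 0 → write ., move left, go to P
P | .[1].000111   read 1 → write 0, move stay, go to P
P | .[0].000111   read 0 → write ., move left, go to P
P | [.]..000111   read . → write 1, move stay, go to T
T | [1]..000111   read 1 → write 1, move right, go to Q
Q | 1[.].000111   read . → write ., move right, go to Q
Q | 1.[.]000111   read . → write ., move right, go to Q
Q | 1..[0]00111   read 0 → write ., move right, go to R
R | 1...[0]0111
No transition is defined for (R, 0); M halts in state R.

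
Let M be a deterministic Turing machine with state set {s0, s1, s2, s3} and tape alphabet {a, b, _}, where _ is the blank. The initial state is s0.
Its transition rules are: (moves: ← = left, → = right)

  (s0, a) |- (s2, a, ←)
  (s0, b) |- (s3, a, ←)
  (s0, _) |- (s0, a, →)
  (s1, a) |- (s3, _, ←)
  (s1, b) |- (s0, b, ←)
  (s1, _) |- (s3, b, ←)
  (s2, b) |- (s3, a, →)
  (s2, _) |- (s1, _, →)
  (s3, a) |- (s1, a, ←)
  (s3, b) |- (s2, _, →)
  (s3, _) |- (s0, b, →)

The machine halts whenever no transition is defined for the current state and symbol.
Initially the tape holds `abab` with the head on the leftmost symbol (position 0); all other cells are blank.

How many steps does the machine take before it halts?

state=s0 head=0 tape=____[a]bab   (s0,a)→(s2,a,←)
state=s2 head=-1 tape=___[_]abab   (s2,_)→(s1,_,→)
state=s1 head=0 tape=____[a]bab   (s1,a)→(s3,_,←)
state=s3 head=-1 tape=___[_]_bab   (s3,_)→(s0,b,→)
state=s0 head=0 tape=___b[_]bab   (s0,_)→(s0,a,→)
state=s0 head=1 tape=___ba[b]ab   (s0,b)→(s3,a,←)
state=s3 head=0 tape=___b[a]aab   (s3,a)→(s1,a,←)
state=s1 head=-1 tape=___[b]aaab   (s1,b)→(s0,b,←)
state=s0 head=-2 tape=__[_]baaab   (s0,_)→(s0,a,→)
state=s0 head=-1 tape=__a[b]aaab   (s0,b)→(s3,a,←)
state=s3 head=-2 tape=__[a]aaaab   (s3,a)→(s1,a,←)
state=s1 head=-3 tape=_[_]aaaaab   (s1,_)→(s3,b,←)
state=s3 head=-4 tape=[_]baaaaab   (s3,_)→(s0,b,→)
state=s0 head=-3 tape=b[b]aaaaab   (s0,b)→(s3,a,←)
state=s3 head=-4 tape=[b]aaaaaab   (s3,b)→(s2,_,→)
state=s2 head=-3 tape=_[a]aaaaab
M halts after 15 transitions.

15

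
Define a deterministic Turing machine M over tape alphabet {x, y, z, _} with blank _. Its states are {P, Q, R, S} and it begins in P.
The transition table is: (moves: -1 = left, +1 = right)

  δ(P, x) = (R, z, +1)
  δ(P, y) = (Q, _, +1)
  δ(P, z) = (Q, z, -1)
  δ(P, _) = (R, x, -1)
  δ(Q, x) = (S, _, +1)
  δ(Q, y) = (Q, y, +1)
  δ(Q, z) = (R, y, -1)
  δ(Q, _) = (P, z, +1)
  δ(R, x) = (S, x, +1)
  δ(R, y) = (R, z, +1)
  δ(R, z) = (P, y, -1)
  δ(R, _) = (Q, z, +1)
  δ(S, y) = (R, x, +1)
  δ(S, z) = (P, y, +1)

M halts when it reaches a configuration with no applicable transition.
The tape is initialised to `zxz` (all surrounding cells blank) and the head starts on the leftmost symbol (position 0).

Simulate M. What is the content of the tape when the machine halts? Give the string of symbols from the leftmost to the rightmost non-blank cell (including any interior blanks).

state=P head=0 tape=__[z]xz__   (P,z)→(Q,z,-1)
state=Q head=-1 tape=_[_]zxz__   (Q,_)→(P,z,+1)
state=P head=0 tape=_z[z]xz__   (P,z)→(Q,z,-1)
state=Q head=-1 tape=_[z]zxz__   (Q,z)→(R,y,-1)
state=R head=-2 tape=[_]yzxz__   (R,_)→(Q,z,+1)
state=Q head=-1 tape=z[y]zxz__   (Q,y)→(Q,y,+1)
state=Q head=0 tape=zy[z]xz__   (Q,z)→(R,y,-1)
state=R head=-1 tape=z[y]yxz__   (R,y)→(R,z,+1)
state=R head=0 tape=zz[y]xz__   (R,y)→(R,z,+1)
state=R head=1 tape=zzz[x]z__   (R,x)→(S,x,+1)
state=S head=2 tape=zzzx[z]__   (S,z)→(P,y,+1)
state=P head=3 tape=zzzxy[_]_   (P,_)→(R,x,-1)
state=R head=2 tape=zzzx[y]x_   (R,y)→(R,z,+1)
state=R head=3 tape=zzzxz[x]_   (R,x)→(S,x,+1)
state=S head=4 tape=zzzxzx[_]
The non-blank tape span at halt is zzzxzx.

zzzxzx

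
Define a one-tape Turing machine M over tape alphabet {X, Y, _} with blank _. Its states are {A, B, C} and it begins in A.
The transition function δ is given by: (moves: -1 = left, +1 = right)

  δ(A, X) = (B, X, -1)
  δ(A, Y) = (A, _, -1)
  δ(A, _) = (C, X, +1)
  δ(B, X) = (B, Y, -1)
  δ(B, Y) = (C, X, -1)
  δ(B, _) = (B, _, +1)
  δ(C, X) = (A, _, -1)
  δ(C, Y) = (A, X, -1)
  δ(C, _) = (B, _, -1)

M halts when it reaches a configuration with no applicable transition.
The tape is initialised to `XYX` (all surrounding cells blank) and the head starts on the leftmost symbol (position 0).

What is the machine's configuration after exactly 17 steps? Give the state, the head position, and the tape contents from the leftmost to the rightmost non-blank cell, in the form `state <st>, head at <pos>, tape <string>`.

A | __[X]YX   read X → write X, move -1, go to B
B | _[_]XYX   read _ → write _, move +1, go to B
B | __[X]YX   read X → write Y, move -1, go to B
B | _[_]YYX   read _ → write _, move +1, go to B
B | __[Y]YX   read Y → write X, move -1, go to C
C | _[_]XYX   read _ → write _, move -1, go to B
B | [_]_XYX   read _ → write _, move +1, go to B
B | _[_]XYX   read _ → write _, move +1, go to B
B | __[X]YX   read X → write Y, move -1, go to B
B | _[_]YYX   read _ → write _, move +1, go to B
B | __[Y]YX   read Y → write X, move -1, go to C
C | _[_]XYX   read _ → write _, move -1, go to B
B | [_]_XYX   read _ → write _, move +1, go to B
B | _[_]XYX   read _ → write _, move +1, go to B
B | __[X]YX   read X → write Y, move -1, go to B
B | _[_]YYX   read _ → write _, move +1, go to B
B | __[Y]YX   read Y → write X, move -1, go to C
C | _[_]XYX
After 17 steps: state C, head at -1, tape XYX.

state C, head at -1, tape XYX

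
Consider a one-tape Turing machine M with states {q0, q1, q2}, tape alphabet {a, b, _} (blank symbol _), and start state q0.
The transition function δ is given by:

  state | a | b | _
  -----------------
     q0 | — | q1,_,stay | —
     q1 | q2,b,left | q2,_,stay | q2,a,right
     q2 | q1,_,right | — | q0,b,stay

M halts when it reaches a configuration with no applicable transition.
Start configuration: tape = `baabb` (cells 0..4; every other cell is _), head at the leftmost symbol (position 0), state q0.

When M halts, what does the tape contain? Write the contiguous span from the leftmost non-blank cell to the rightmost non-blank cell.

aabbb

state=q0 head=0 tape=[b]aabb   (q0,b)→(q1,_,stay)
state=q1 head=0 tape=[_]aabb   (q1,_)→(q2,a,right)
state=q2 head=1 tape=a[a]abb   (q2,a)→(q1,_,right)
state=q1 head=2 tape=a_[a]bb   (q1,a)→(q2,b,left)
state=q2 head=1 tape=a[_]bbb   (q2,_)→(q0,b,stay)
state=q0 head=1 tape=a[b]bbb   (q0,b)→(q1,_,stay)
state=q1 head=1 tape=a[_]bbb   (q1,_)→(q2,a,right)
state=q2 head=2 tape=aa[b]bb
The non-blank tape span at halt is aabbb.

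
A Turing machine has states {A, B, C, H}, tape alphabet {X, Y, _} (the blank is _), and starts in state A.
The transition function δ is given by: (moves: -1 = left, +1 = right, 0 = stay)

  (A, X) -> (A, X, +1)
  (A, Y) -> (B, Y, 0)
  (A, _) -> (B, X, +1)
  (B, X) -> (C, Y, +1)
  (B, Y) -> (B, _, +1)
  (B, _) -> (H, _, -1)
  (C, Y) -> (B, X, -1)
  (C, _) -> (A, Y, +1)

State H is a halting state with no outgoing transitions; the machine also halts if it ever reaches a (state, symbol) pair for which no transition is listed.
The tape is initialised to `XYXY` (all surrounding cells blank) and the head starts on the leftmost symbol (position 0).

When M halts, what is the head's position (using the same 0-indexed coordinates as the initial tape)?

5

A | [X]YXY___   read X → write X, move +1, go to A
A | X[Y]XY___   read Y → write Y, move 0, go to B
B | X[Y]XY___   read Y → write _, move +1, go to B
B | X_[X]Y___   read X → write Y, move +1, go to C
C | X_Y[Y]___   read Y → write X, move -1, go to B
B | X_[Y]X___   read Y → write _, move +1, go to B
B | X__[X]___   read X → write Y, move +1, go to C
C | X__Y[_]__   read _ → write Y, move +1, go to A
A | X__YY[_]_   read _ → write X, move +1, go to B
B | X__YYX[_]   read _ → write _, move -1, go to H
H | X__YY[X]_
At halt the head is at cell 5.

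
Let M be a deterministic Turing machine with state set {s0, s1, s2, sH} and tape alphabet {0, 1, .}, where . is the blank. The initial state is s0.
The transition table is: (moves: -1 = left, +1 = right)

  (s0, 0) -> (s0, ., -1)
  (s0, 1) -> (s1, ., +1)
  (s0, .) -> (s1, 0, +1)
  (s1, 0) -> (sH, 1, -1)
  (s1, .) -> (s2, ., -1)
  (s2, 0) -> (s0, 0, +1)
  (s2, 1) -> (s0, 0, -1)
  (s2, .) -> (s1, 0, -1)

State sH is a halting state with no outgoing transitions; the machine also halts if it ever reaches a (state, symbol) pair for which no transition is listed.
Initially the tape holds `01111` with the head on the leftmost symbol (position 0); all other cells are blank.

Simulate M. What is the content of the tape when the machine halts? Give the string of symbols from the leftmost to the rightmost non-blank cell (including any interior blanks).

001111

state=s0 head=0 tape=.[0]1111   (s0,0)→(s0,.,-1)
state=s0 head=-1 tape=[.].1111   (s0,.)→(s1,0,+1)
state=s1 head=0 tape=0[.]1111   (s1,.)→(s2,.,-1)
state=s2 head=-1 tape=[0].1111   (s2,0)→(s0,0,+1)
state=s0 head=0 tape=0[.]1111   (s0,.)→(s1,0,+1)
state=s1 head=1 tape=00[1]111
The non-blank tape span at halt is 001111.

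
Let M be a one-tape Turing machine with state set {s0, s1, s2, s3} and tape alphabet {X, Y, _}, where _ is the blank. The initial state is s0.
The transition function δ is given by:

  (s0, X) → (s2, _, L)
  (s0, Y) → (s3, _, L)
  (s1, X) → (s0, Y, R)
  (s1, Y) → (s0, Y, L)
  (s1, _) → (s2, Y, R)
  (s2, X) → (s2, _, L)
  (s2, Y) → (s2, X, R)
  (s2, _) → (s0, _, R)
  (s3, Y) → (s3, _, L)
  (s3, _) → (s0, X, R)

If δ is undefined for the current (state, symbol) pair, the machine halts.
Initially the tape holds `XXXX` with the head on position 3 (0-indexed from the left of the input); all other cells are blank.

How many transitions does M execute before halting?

5

s0 | _XXX[X]   read X → write _, move L, go to s2
s2 | _XX[X]_   read X → write _, move L, go to s2
s2 | _X[X]__   read X → write _, move L, go to s2
s2 | _[X]___   read X → write _, move L, go to s2
s2 | [_]____   read _ → write _, move R, go to s0
s0 | _[_]___
M halts after 5 transitions.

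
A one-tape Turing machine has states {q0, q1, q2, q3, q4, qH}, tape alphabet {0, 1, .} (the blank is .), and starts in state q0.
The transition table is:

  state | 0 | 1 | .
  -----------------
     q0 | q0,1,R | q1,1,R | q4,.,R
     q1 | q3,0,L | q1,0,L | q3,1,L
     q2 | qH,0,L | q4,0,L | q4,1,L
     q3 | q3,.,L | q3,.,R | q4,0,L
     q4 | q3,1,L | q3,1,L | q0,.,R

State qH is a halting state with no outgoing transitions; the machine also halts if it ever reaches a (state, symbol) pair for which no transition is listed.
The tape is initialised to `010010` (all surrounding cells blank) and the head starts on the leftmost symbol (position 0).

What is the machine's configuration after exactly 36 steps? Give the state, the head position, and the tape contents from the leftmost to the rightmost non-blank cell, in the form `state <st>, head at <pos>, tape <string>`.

state=q0 head=0 tape=.....[0]10010   (q0,0)→(q0,1,R)
state=q0 head=1 tape=.....1[1]0010   (q0,1)→(q1,1,R)
state=q1 head=2 tape=.....11[0]010   (q1,0)→(q3,0,L)
state=q3 head=1 tape=.....1[1]0010   (q3,1)→(q3,.,R)
state=q3 head=2 tape=.....1.[0]010   (q3,0)→(q3,.,L)
state=q3 head=1 tape=.....1[.].010   (q3,.)→(q4,0,L)
state=q4 head=0 tape=.....[1]0.010   (q4,1)→(q3,1,L)
state=q3 head=-1 tape=....[.]10.010   (q3,.)→(q4,0,L)
state=q4 head=-2 tape=...[.]010.010   (q4,.)→(q0,.,R)
state=q0 head=-1 tape=....[0]10.010   (q0,0)→(q0,1,R)
state=q0 head=0 tape=....1[1]0.010   (q0,1)→(q1,1,R)
state=q1 head=1 tape=....11[0].010   (q1,0)→(q3,0,L)
state=q3 head=0 tape=....1[1]0.010   (q3,1)→(q3,.,R)
state=q3 head=1 tape=....1.[0].010   (q3,0)→(q3,.,L)
state=q3 head=0 tape=....1[.]..010   (q3,.)→(q4,0,L)
state=q4 head=-1 tape=....[1]0..010   (q4,1)→(q3,1,L)
state=q3 head=-2 tape=...[.]10..010   (q3,.)→(q4,0,L)
state=q4 head=-3 tape=..[.]010..010   (q4,.)→(q0,.,R)
state=q0 head=-2 tape=...[0]10..010   (q0,0)→(q0,1,R)
state=q0 head=-1 tape=...1[1]0..010   (q0,1)→(q1,1,R)
state=q1 head=0 tape=...11[0]..010   (q1,0)→(q3,0,L)
state=q3 head=-1 tape=...1[1]0..010   (q3,1)→(q3,.,R)
state=q3 head=0 tape=...1.[0]..010   (q3,0)→(q3,.,L)
state=q3 head=-1 tape=...1[.]...010   (q3,.)→(q4,0,L)
state=q4 head=-2 tape=...[1]0...010   (q4,1)→(q3,1,L)
state=q3 head=-3 tape=..[.]10...010   (q3,.)→(q4,0,L)
state=q4 head=-4 tape=.[.]010...010   (q4,.)→(q0,.,R)
state=q0 head=-3 tape=..[0]10...010   (q0,0)→(q0,1,R)
state=q0 head=-2 tape=..1[1]0...010   (q0,1)→(q1,1,R)
state=q1 head=-1 tape=..11[0]...010   (q1,0)→(q3,0,L)
state=q3 head=-2 tape=..1[1]0...010   (q3,1)→(q3,.,R)
state=q3 head=-1 tape=..1.[0]...010   (q3,0)→(q3,.,L)
state=q3 head=-2 tape=..1[.]....010   (q3,.)→(q4,0,L)
state=q4 head=-3 tape=..[1]0....010   (q4,1)→(q3,1,L)
state=q3 head=-4 tape=.[.]10....010   (q3,.)→(q4,0,L)
state=q4 head=-5 tape=[.]010....010   (q4,.)→(q0,.,R)
state=q0 head=-4 tape=.[0]10....010
After 36 steps: state q0, head at -4, tape 010....010.

state q0, head at -4, tape 010....010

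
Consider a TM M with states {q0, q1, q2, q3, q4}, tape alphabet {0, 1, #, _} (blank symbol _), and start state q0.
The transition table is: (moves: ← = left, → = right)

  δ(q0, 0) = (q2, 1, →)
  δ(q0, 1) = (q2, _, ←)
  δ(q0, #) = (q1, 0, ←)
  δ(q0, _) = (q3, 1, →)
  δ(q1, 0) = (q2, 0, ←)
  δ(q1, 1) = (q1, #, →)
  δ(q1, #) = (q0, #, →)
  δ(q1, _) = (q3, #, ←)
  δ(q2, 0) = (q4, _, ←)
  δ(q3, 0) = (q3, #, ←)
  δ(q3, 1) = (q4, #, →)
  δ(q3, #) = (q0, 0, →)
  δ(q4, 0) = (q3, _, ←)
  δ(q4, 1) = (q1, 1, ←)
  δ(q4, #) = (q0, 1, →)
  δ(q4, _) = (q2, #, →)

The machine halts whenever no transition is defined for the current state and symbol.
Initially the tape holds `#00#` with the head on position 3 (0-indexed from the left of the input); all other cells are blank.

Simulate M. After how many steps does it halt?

q0 | #00[#]_   read # → write 0, move ←, go to q1
q1 | #0[0]0_   read 0 → write 0, move ←, go to q2
q2 | #[0]00_   read 0 → write _, move ←, go to q4
q4 | [#]_00_   read # → write 1, move →, go to q0
q0 | 1[_]00_   read _ → write 1, move →, go to q3
q3 | 11[0]0_   read 0 → write #, move ←, go to q3
q3 | 1[1]#0_   read 1 → write #, move →, go to q4
q4 | 1#[#]0_   read # → write 1, move →, go to q0
q0 | 1#1[0]_   read 0 → write 1, move →, go to q2
q2 | 1#11[_]
M halts after 9 transitions.

9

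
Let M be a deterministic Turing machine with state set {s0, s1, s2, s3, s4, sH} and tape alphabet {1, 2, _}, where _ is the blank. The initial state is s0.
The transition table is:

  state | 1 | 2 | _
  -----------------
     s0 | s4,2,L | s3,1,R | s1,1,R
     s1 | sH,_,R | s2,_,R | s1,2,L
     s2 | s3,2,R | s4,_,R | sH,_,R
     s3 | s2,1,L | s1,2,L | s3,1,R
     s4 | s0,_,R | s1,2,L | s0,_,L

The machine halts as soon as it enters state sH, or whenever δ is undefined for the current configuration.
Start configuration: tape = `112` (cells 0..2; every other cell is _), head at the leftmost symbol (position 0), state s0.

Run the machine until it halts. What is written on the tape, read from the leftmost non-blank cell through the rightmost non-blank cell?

s0 | __[1]12   read 1 → write 2, move L, go to s4
s4 | _[_]212   read _ → write _, move L, go to s0
s0 | [_]_212   read _ → write 1, move R, go to s1
s1 | 1[_]212   read _ → write 2, move L, go to s1
s1 | [1]2212   read 1 → write _, move R, go to sH
sH | _[2]212
The non-blank tape span at halt is 2212.

2212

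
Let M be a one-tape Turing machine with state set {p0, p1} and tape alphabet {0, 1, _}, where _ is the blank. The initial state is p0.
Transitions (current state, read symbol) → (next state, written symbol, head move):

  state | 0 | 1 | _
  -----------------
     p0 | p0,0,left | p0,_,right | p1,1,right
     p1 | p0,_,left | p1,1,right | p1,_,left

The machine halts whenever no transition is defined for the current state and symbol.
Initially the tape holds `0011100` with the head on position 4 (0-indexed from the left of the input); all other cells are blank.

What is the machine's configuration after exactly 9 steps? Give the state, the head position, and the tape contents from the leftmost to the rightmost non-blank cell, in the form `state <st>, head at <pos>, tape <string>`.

state p1, head at 7, tape 0011__1

p0 | 0011[1]00_   read 1 → write _, move right, go to p0
p0 | 0011_[0]0_   read 0 → write 0, move left, go to p0
p0 | 0011[_]00_   read _ → write 1, move right, go to p1
p1 | 00111[0]0_   read 0 → write _, move left, go to p0
p0 | 0011[1]_0_   read 1 → write _, move right, go to p0
p0 | 0011_[_]0_   read _ → write 1, move right, go to p1
p1 | 0011_1[0]_   read 0 → write _, move left, go to p0
p0 | 0011_[1]__   read 1 → write _, move right, go to p0
p0 | 0011__[_]_   read _ → write 1, move right, go to p1
p1 | 0011__1[_]
After 9 steps: state p1, head at 7, tape 0011__1.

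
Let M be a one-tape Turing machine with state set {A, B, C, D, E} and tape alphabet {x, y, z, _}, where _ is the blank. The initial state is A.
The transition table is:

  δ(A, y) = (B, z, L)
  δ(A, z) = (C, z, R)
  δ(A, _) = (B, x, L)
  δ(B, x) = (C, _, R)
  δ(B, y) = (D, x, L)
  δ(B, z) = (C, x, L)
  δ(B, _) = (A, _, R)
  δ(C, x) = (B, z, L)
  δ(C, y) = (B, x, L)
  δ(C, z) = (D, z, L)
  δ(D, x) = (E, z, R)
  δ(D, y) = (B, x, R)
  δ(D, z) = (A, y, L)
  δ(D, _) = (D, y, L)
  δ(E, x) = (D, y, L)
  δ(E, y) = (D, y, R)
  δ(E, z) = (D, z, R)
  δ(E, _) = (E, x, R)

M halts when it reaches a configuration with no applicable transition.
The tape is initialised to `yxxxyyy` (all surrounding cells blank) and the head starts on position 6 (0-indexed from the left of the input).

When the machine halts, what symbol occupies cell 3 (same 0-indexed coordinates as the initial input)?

y

A | _yxxxyy[y]   read y → write z, move L, go to B
B | _yxxxy[y]z   read y → write x, move L, go to D
D | _yxxx[y]xz   read y → write x, move R, go to B
B | _yxxxx[x]z   read x → write _, move R, go to C
C | _yxxxx_[z]   read z → write z, move L, go to D
D | _yxxxx[_]z   read _ → write y, move L, go to D
D | _yxxx[x]yz   read x → write z, move R, go to E
E | _yxxxz[y]z   read y → write y, move R, go to D
D | _yxxxzy[z]   read z → write y, move L, go to A
A | _yxxxz[y]y   read y → write z, move L, go to B
B | _yxxx[z]zy   read z → write x, move L, go to C
C | _yxx[x]xzy   read x → write z, move L, go to B
B | _yx[x]zxzy   read x → write _, move R, go to C
C | _yx_[z]xzy   read z → write z, move L, go to D
D | _yx[_]zxzy   read _ → write y, move L, go to D
D | _y[x]yzxzy   read x → write z, move R, go to E
E | _yz[y]zxzy   read y → write y, move R, go to D
D | _yzy[z]xzy   read z → write y, move L, go to A
A | _yz[y]yxzy   read y → write z, move L, go to B
B | _y[z]zyxzy   read z → write x, move L, go to C
C | _[y]xzyxzy   read y → write x, move L, go to B
B | [_]xxzyxzy   read _ → write _, move R, go to A
A | _[x]xzyxzy
Cell 3 holds y when M halts.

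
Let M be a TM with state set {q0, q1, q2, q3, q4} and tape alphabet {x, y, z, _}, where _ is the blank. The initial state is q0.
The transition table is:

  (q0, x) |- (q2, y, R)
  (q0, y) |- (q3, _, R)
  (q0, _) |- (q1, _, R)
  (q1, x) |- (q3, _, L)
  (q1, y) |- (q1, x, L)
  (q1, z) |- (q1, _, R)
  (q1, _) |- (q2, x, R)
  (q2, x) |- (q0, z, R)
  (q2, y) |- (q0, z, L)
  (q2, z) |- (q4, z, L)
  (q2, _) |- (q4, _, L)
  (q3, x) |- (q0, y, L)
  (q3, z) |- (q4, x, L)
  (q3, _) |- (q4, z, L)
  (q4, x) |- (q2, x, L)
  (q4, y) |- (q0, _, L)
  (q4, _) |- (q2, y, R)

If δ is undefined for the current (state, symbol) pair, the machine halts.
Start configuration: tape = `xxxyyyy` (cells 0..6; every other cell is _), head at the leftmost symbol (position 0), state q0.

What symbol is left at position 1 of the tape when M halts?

q0 | [x]xxyyyy   read x → write y, move R, go to q2
q2 | y[x]xyyyy   read x → write z, move R, go to q0
q0 | yz[x]yyyy   read x → write y, move R, go to q2
q2 | yzy[y]yyy   read y → write z, move L, go to q0
q0 | yz[y]zyyy   read y → write _, move R, go to q3
q3 | yz_[z]yyy   read z → write x, move L, go to q4
q4 | yz[_]xyyy   read _ → write y, move R, go to q2
q2 | yzy[x]yyy   read x → write z, move R, go to q0
q0 | yzyz[y]yy   read y → write _, move R, go to q3
q3 | yzyz_[y]y
Cell 1 holds z when M halts.

z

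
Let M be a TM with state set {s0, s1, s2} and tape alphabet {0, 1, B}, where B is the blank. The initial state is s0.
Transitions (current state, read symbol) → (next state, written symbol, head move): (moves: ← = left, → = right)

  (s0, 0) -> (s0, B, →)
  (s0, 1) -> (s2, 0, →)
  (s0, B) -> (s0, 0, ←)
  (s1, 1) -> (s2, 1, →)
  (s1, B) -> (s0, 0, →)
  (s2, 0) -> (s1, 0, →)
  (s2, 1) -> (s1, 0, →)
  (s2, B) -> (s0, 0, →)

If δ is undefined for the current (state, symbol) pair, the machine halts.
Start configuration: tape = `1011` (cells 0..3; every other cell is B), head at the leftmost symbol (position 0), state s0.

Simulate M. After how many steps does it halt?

s0 | [1]011BBBB   read 1 → write 0, move →, go to s2
s2 | 0[0]11BBBB   read 0 → write 0, move →, go to s1
s1 | 00[1]1BBBB   read 1 → write 1, move →, go to s2
s2 | 001[1]BBBB   read 1 → write 0, move →, go to s1
s1 | 0010[B]BBB   read B → write 0, move →, go to s0
s0 | 00100[B]BB   read B → write 0, move ←, go to s0
s0 | 0010[0]0BB   read 0 → write B, move →, go to s0
s0 | 0010B[0]BB   read 0 → write B, move →, go to s0
s0 | 0010BB[B]B   read B → write 0, move ←, go to s0
s0 | 0010B[B]0B   read B → write 0, move ←, go to s0
s0 | 0010[B]00B   read B → write 0, move ←, go to s0
s0 | 001[0]000B   read 0 → write B, move →, go to s0
s0 | 001B[0]00B   read 0 → write B, move →, go to s0
s0 | 001BB[0]0B   read 0 → write B, move →, go to s0
s0 | 001BBB[0]B   read 0 → write B, move →, go to s0
s0 | 001BBBB[B]   read B → write 0, move ←, go to s0
s0 | 001BBB[B]0   read B → write 0, move ←, go to s0
s0 | 001BB[B]00   read B → write 0, move ←, go to s0
s0 | 001B[B]000   read B → write 0, move ←, go to s0
s0 | 001[B]0000   read B → write 0, move ←, go to s0
s0 | 00[1]00000   read 1 → write 0, move →, go to s2
s2 | 000[0]0000   read 0 → write 0, move →, go to s1
s1 | 0000[0]000
M halts after 22 transitions.

22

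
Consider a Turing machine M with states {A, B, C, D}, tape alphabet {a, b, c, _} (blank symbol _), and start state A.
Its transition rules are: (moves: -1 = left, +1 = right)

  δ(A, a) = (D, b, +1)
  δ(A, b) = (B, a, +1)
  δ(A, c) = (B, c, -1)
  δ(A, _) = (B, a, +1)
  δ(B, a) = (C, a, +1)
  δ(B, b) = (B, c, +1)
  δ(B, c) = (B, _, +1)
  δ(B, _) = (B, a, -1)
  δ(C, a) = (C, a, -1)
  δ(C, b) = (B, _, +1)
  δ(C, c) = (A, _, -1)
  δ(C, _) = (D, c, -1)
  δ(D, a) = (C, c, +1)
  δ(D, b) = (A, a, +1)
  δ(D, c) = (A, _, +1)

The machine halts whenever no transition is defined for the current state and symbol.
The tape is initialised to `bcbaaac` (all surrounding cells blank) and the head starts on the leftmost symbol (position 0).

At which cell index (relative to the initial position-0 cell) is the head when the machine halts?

A | __[b]cbaaac   read b → write a, move +1, go to B
B | __a[c]baaac   read c → write _, move +1, go to B
B | __a_[b]aaac   read b → write c, move +1, go to B
B | __a_c[a]aac   read a → write a, move +1, go to C
C | __a_ca[a]ac   read a → write a, move -1, go to C
C | __a_c[a]aac   read a → write a, move -1, go to C
C | __a_[c]aaac   read c → write _, move -1, go to A
A | __a[_]_aaac   read _ → write a, move +1, go to B
B | __aa[_]aaac   read _ → write a, move -1, go to B
B | __a[a]aaaac   read a → write a, move +1, go to C
C | __aa[a]aaac   read a → write a, move -1, go to C
C | __a[a]aaaac   read a → write a, move -1, go to C
C | __[a]aaaaac   read a → write a, move -1, go to C
C | _[_]aaaaaac   read _ → write c, move -1, go to D
D | [_]caaaaaac
At halt the head is at cell -2.

-2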